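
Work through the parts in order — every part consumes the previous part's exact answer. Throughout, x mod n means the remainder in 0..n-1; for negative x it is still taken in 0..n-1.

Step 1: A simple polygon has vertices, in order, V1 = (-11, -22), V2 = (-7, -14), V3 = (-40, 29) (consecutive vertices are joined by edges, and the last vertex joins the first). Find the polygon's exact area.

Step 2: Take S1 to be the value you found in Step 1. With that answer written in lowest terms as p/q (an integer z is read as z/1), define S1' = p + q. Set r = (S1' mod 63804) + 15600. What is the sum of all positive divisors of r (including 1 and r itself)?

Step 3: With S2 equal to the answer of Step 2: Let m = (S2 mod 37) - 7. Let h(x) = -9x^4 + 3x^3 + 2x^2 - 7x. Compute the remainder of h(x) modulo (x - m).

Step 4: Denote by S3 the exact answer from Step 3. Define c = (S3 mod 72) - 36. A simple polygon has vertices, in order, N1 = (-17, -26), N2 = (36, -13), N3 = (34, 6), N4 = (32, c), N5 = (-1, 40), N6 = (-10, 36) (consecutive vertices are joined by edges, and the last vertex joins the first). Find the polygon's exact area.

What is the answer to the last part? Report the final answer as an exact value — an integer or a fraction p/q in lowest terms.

Step 1: cross terms: (-11*-14 - -7*-22)=0, (-7*29 - -40*-14)=-763, (-40*-22 - -11*29)=1199; twice the area = |436| = 436; area = 218; answer 218
Step 2: S1 = 218; threaded value p + q = 219; r = 15819; 15819 = 3 * 5273; sigma = (1 + 3) * (1 + 5273) = 4 * 5274 = 21096; answer 21096
Step 3: S2 = 21096; m = -1; remainder = value at the root: -9*(-1)^4 + 3*(-1)^3 + 2*(-1)^2 - 7*(-1)^1 = (-9) + (-3) + (2) + (7) = -3; answer -3
Step 4: S3 = -3; c = 33; cross terms: (-17*-13 - 36*-26)=1157, (36*6 - 34*-13)=658, (34*33 - 32*6)=930, (32*40 - -1*33)=1313, (-1*36 - -10*40)=364, (-10*-26 - -17*36)=872; twice the area = |5294| = 5294; area = 2647; answer 2647

2647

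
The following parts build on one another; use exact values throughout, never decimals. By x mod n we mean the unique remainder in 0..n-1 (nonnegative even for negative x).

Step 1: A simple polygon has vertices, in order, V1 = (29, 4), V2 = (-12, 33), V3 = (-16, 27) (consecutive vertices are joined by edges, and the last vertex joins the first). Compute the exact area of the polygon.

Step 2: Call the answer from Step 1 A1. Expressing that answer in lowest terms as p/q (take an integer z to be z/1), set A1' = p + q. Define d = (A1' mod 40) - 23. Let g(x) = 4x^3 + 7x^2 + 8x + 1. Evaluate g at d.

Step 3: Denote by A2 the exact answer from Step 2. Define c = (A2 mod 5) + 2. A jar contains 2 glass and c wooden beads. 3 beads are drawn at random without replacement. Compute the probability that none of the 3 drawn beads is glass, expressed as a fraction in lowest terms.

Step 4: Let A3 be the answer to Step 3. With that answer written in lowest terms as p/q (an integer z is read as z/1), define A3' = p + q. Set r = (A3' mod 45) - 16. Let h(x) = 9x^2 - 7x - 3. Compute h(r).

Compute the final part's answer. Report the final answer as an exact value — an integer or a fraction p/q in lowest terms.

Step 1: cross terms: (29*33 - -12*4)=1005, (-12*27 - -16*33)=204, (-16*4 - 29*27)=-847; twice the area = |362| = 362; area = 181; answer 181
Step 2: A1 = 181; threaded value p + q = 182; d = -1; 4*(-1)^3 + 7*(-1)^2 + 8*(-1)^1 + 1 = (-4) + (7) + (-8) + (1) = -4; answer -4
Step 3: A2 = -4; c = 3; total draws C(5,3) = 10; favorable C(3,3) = 1; P = 1/10; answer 1/10
Step 4: A3 = 1/10; threaded value p + q = 11; r = -5; 9*(-5)^2 - 7*(-5)^1 - 3 = (225) + (35) + (-3) = 257; answer 257

257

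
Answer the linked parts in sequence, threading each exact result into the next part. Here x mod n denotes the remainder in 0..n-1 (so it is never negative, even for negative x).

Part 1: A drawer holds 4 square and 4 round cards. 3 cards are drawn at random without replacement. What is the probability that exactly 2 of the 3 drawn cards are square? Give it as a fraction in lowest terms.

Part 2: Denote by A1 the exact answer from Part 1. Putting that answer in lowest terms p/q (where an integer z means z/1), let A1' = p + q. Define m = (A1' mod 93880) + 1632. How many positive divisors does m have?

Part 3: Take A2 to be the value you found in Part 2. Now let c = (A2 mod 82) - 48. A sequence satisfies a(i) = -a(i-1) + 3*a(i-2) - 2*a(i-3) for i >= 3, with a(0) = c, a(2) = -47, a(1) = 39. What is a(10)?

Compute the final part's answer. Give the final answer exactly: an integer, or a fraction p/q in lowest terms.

Part 1: total draws C(8,3) = 56; favorable C(4,2)*C(4,1) = 24; P = 3/7; answer 3/7
Part 2: A1 = 3/7; threaded value p + q = 10; m = 1642; 1642 = 2 * 821; number of divisors = (1+1) * (1+1) = 4; answer 4
Part 3: A2 = 4; c = -44; a(3) = -1*(-47) + 3*(39) - 2*(-44) = 252; iterating: a(3)=252, a(4)=-471, a(5)=1321, a(6)=-3238, a(7)=8143, a(8)=-20499, a(9)=51404, a(10)=-129187; answer -129187

-129187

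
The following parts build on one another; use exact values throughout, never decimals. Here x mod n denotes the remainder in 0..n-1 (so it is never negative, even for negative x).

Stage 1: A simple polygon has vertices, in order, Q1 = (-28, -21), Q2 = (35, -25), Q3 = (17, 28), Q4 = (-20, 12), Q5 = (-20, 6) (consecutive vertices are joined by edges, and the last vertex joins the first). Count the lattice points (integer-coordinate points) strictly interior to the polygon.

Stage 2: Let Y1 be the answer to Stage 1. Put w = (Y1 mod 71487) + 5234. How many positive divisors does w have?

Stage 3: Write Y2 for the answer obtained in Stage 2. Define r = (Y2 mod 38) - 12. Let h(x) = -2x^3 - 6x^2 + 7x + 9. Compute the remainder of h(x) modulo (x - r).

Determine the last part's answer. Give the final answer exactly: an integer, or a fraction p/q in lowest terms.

13

Stage 1: cross terms: (-28*-25 - 35*-21)=1435, (35*28 - 17*-25)=1405, (17*12 - -20*28)=764, (-20*6 - -20*12)=120, (-20*-21 - -28*6)=588; twice the area = |4312| = 4312; area = 2156; boundary points = 1 + 1 + 1 + 6 + 1 = 10; strictly interior points = area - boundary/2 + 1 = 2152; answer 2152
Stage 2: Y1 = 2152; w = 7386; 7386 = 2 * 3 * 1231; number of divisors = (1+1) * (1+1) * (1+1) = 8; answer 8
Stage 3: Y2 = 8; r = -4; remainder = value at the root: -2*(-4)^3 - 6*(-4)^2 + 7*(-4)^1 + 9 = (128) + (-96) + (-28) + (9) = 13; answer 13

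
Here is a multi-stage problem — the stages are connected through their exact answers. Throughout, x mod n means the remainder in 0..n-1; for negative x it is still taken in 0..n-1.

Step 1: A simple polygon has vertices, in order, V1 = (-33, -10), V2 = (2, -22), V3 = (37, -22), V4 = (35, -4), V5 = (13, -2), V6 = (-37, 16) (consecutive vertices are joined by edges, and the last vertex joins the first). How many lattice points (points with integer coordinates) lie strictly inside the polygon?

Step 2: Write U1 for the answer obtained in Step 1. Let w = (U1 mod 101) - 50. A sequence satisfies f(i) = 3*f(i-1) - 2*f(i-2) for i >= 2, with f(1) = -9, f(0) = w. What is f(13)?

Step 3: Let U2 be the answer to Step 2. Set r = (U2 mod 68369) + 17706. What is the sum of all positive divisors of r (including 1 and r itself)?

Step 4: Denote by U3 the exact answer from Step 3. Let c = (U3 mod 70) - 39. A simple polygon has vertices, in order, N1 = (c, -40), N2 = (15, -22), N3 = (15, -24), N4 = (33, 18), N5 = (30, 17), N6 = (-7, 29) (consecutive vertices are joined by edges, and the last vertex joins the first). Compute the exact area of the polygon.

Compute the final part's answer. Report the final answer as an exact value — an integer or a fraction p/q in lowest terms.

4401/2

Step 1: cross terms: (-33*-22 - 2*-10)=746, (2*-22 - 37*-22)=770, (37*-4 - 35*-22)=622, (35*-2 - 13*-4)=-18, (13*16 - -37*-2)=134, (-37*-10 - -33*16)=898; twice the area = |3152| = 3152; area = 1576; boundary points = 1 + 35 + 2 + 2 + 2 + 2 = 44; strictly interior points = area - boundary/2 + 1 = 1555; answer 1555
Step 2: U1 = 1555; w = -10; f(2) = 3*(-9) - 2*(-10) = -7; iterating: f(2)=-7, f(3)=-3, f(4)=5, f(5)=21, f(6)=53, f(7)=117, f(8)=245, f(9)=501, f(10)=1013, f(11)=2037, f(12)=4085, f(13)=8181; answer 8181
Step 3: U2 = 8181; r = 25887; 25887 = 3 * 8629; sigma = (1 + 3) * (1 + 8629) = 4 * 8630 = 34520; answer 34520
Step 4: U3 = 34520; c = -29; cross terms: (-29*-22 - 15*-40)=1238, (15*-24 - 15*-22)=-30, (15*18 - 33*-24)=1062, (33*17 - 30*18)=21, (30*29 - -7*17)=989, (-7*-40 - -29*29)=1121; twice the area = |4401| = 4401; area = 4401/2; answer 4401/2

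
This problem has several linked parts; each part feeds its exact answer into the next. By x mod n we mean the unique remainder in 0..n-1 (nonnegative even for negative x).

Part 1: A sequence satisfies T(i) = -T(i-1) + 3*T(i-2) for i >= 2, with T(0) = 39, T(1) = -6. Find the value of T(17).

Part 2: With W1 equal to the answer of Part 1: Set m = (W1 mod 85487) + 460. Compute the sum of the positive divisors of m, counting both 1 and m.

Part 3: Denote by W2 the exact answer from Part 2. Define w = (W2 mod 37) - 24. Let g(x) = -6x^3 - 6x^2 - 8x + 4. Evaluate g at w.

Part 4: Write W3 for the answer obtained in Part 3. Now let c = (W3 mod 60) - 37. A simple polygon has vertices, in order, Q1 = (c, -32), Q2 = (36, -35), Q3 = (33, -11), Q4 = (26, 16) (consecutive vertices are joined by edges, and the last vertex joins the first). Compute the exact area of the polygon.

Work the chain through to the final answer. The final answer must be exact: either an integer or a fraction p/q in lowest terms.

972

Part 1: T(2) = -1*(-6) + 3*(39) = 123; iterating: T(2)=123, T(3)=-141, T(4)=510, T(5)=-933, T(6)=2463, T(7)=-5262, T(8)=12651, T(9)=-28437, T(10)=66390, T(11)=-151701, T(12)=350871, T(13)=-805974, T(14)=1858587, T(15)=-4276509, T(16)=9852270, T(17)=-22681797; answer -22681797
Part 2: W1 = -22681797; m = 58205; 58205 = 5 * 7 * 1663; sigma = (1 + 5) * (1 + 7) * (1 + 1663) = 6 * 8 * 1664 = 79872; answer 79872
Part 3: W2 = 79872; w = 2; -6*(2)^3 - 6*(2)^2 - 8*(2)^1 + 4 = (-48) + (-24) + (-16) + (4) = -84; answer -84
Part 4: W3 = -84; c = -1; cross terms: (-1*-35 - 36*-32)=1187, (36*-11 - 33*-35)=759, (33*16 - 26*-11)=814, (26*-32 - -1*16)=-816; twice the area = |1944| = 1944; area = 972; answer 972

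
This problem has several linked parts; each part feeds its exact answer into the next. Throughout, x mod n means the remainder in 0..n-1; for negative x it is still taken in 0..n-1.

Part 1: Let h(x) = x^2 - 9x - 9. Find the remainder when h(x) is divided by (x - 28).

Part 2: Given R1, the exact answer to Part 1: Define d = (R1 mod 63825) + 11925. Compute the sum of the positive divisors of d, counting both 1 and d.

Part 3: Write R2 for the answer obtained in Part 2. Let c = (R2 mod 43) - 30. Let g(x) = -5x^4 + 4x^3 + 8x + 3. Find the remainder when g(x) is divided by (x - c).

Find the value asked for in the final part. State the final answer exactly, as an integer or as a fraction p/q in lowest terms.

Part 1: remainder = value at the root: 1*(28)^2 - 9*(28)^1 - 9 = (784) + (-252) + (-9) = 523; answer 523
Part 2: R1 = 523; d = 12448; 12448 = 2^5 * 389; sigma = (1 + 2 + 4 + 8 + 16 + 32) * (1 + 389) = 63 * 390 = 24570; answer 24570
Part 3: R2 = 24570; c = -13; remainder = value at the root: -5*(-13)^4 + 4*(-13)^3 + 8*(-13)^1 + 3 = (-142805) + (-8788) + (-104) + (3) = -151694; answer -151694

-151694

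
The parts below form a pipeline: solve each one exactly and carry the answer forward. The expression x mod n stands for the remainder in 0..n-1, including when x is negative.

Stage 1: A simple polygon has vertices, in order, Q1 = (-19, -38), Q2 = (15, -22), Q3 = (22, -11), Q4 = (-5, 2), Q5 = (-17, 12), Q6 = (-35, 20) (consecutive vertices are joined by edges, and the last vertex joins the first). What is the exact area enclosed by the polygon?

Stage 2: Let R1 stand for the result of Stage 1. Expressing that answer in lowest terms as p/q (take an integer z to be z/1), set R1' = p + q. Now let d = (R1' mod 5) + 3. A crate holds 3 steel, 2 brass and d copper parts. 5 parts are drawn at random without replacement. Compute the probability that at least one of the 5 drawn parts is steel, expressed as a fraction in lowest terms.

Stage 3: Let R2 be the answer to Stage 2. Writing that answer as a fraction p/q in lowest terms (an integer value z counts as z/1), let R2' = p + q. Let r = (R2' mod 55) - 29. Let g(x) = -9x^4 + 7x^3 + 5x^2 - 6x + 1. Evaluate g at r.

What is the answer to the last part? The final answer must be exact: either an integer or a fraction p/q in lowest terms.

Stage 1: cross terms: (-19*-22 - 15*-38)=988, (15*-11 - 22*-22)=319, (22*2 - -5*-11)=-11, (-5*12 - -17*2)=-26, (-17*20 - -35*12)=80, (-35*-38 - -19*20)=1710; twice the area = |3060| = 3060; area = 1530; answer 1530
Stage 2: R1 = 1530; threaded value p + q = 1531; d = 4; total draws C(9,5) = 126; complement C(6,5) = 6; favorable 126 - 6 = 120; P = 20/21; answer 20/21
Stage 3: R2 = 20/21; threaded value p + q = 41; r = 12; -9*(12)^4 + 7*(12)^3 + 5*(12)^2 - 6*(12)^1 + 1 = (-186624) + (12096) + (720) + (-72) + (1) = -173879; answer -173879

-173879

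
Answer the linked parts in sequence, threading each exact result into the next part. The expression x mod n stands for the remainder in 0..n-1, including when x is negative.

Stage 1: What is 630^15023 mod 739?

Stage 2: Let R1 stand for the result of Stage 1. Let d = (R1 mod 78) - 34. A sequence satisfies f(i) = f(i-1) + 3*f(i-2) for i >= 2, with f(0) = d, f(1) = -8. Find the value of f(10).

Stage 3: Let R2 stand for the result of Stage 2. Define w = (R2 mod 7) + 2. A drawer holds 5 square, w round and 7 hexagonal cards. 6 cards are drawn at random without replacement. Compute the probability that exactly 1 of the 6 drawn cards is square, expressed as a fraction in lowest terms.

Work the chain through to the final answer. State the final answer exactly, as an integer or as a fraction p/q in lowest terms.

Stage 1: squarings mod 739: 630^1=630, 630^2=57, 630^4=293, 630^8=125, 630^16=106, 630^32=151, 630^64=631, 630^128=579, 630^256=474, 630^512=20, 630^1024=400, 630^2048=376, 630^4096=227, 630^8192=538; 630^15023 = 630^1 * 630^2 * 630^4 * 630^8 * 630^32 * 630^128 * 630^512 * 630^2048 * 630^4096 * 630^8192 = 270 (mod 739); answer 270
Stage 2: R1 = 270; d = 2; f(2) = 1*(-8) + 3*(2) = -2; iterating: f(2)=-2, f(3)=-26, f(4)=-32, f(5)=-110, f(6)=-206, f(7)=-536, f(8)=-1154, f(9)=-2762, f(10)=-6224; answer -6224
Stage 3: R2 = -6224; w = 8; total draws C(20,6) = 38760; favorable C(5,1)*C(15,5) = 15015; P = 1001/2584; answer 1001/2584

1001/2584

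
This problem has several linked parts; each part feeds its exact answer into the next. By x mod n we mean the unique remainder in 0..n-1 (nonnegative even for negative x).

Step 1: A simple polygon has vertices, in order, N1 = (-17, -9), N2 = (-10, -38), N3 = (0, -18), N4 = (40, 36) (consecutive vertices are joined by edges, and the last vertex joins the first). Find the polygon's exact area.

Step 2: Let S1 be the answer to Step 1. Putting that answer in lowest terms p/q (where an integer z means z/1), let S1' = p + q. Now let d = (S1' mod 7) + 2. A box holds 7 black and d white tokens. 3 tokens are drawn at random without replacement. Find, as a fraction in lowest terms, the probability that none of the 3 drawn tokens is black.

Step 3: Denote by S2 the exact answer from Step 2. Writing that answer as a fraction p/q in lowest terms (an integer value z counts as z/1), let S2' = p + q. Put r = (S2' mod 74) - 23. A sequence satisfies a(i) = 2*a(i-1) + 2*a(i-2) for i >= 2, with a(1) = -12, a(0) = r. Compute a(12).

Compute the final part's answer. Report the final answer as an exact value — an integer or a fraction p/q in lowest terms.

278016

Step 1: cross terms: (-17*-38 - -10*-9)=556, (-10*-18 - 0*-38)=180, (0*36 - 40*-18)=720, (40*-9 - -17*36)=252; twice the area = |1708| = 1708; area = 854; answer 854
Step 2: S1 = 854; threaded value p + q = 855; d = 3; total draws C(10,3) = 120; favorable C(3,3) = 1; P = 1/120; answer 1/120
Step 3: S2 = 1/120; threaded value p + q = 121; r = 24; a(2) = 2*(-12) + 2*(24) = 24; iterating: a(2)=24, a(3)=24, a(4)=96, a(5)=240, a(6)=672, a(7)=1824, a(8)=4992, a(9)=13632, a(10)=37248, a(11)=101760, a(12)=278016; answer 278016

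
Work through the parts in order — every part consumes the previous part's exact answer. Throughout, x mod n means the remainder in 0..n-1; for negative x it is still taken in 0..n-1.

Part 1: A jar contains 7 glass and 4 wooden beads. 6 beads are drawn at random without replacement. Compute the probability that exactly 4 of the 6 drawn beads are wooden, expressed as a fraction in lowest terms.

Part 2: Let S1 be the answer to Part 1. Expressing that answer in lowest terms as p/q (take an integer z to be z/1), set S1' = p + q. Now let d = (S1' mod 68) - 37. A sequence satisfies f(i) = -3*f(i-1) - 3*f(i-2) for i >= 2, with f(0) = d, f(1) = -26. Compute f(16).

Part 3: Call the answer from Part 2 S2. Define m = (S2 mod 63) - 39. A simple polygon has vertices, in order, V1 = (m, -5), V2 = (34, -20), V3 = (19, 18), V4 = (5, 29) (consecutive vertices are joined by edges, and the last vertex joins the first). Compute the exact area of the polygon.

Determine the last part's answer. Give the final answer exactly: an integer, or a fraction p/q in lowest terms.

Part 1: total draws C(11,6) = 462; favorable C(4,4)*C(7,2) = 21; P = 1/22; answer 1/22
Part 2: S1 = 1/22; threaded value p + q = 23; d = -14; f(2) = -3*(-26) - 3*(-14) = 120; iterating: f(2)=120, f(3)=-282, f(4)=486, f(5)=-612, f(6)=378, f(7)=702, f(8)=-3240, f(9)=7614, f(10)=-13122, f(11)=16524, f(12)=-10206, f(13)=-18954, f(14)=87480, f(15)=-205578, f(16)=354294; answer 354294
Part 3: S2 = 354294; m = 6; cross terms: (6*-20 - 34*-5)=50, (34*18 - 19*-20)=992, (19*29 - 5*18)=461, (5*-5 - 6*29)=-199; twice the area = |1304| = 1304; area = 652; answer 652

652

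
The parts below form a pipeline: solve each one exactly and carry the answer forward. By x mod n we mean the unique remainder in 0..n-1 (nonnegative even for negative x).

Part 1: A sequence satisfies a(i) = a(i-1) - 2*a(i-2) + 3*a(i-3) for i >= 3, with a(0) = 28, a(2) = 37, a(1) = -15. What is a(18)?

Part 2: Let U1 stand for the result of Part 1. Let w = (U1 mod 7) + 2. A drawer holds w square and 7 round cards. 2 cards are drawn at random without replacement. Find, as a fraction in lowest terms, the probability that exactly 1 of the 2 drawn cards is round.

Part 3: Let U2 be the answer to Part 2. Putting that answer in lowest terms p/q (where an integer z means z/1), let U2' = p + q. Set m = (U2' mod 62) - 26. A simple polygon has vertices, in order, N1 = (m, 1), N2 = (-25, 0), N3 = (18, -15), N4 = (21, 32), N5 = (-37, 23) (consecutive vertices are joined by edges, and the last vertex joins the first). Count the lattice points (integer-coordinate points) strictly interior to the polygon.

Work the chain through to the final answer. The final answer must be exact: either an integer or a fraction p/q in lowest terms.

Part 1: a(3) = 1*(37) - 2*(-15) + 3*(28) = 151; iterating: a(3)=151, a(4)=32, a(5)=-159, a(6)=230, a(7)=644, a(8)=-293, a(9)=-891, a(10)=1627, a(11)=2530, a(12)=-3397, a(13)=-3576, a(14)=10808, a(15)=7769, a(16)=-24575, a(17)=-7689, a(18)=64768; answer 64768
Part 2: U1 = 64768; w = 6; total draws C(13,2) = 78; favorable C(7,1)*C(6,1) = 42; P = 7/13; answer 7/13
Part 3: U2 = 7/13; threaded value p + q = 20; m = -6; cross terms: (-6*0 - -25*1)=25, (-25*-15 - 18*0)=375, (18*32 - 21*-15)=891, (21*23 - -37*32)=1667, (-37*1 - -6*23)=101; twice the area = |3059| = 3059; area = 3059/2; boundary points = 1 + 1 + 1 + 1 + 1 = 5; strictly interior points = area - boundary/2 + 1 = 1528; answer 1528

1528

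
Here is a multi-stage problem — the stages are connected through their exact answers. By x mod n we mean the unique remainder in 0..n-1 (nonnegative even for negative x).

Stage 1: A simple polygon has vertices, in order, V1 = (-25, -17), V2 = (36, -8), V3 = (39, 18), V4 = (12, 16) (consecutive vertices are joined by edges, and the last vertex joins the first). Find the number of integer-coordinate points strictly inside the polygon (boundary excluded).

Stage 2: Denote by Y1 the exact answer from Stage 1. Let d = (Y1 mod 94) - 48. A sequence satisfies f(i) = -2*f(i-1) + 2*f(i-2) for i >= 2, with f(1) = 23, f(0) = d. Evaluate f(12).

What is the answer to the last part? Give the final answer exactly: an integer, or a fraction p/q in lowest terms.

Stage 1: cross terms: (-25*-8 - 36*-17)=812, (36*18 - 39*-8)=960, (39*16 - 12*18)=408, (12*-17 - -25*16)=196; twice the area = |2376| = 2376; area = 1188; boundary points = 1 + 1 + 1 + 1 = 4; strictly interior points = area - boundary/2 + 1 = 1187; answer 1187
Stage 2: Y1 = 1187; d = 11; f(2) = -2*(23) + 2*(11) = -24; iterating: f(2)=-24, f(3)=94, f(4)=-236, f(5)=660, f(6)=-1792, f(7)=4904, f(8)=-13392, f(9)=36592, f(10)=-99968, f(11)=273120, f(12)=-746176; answer -746176

-746176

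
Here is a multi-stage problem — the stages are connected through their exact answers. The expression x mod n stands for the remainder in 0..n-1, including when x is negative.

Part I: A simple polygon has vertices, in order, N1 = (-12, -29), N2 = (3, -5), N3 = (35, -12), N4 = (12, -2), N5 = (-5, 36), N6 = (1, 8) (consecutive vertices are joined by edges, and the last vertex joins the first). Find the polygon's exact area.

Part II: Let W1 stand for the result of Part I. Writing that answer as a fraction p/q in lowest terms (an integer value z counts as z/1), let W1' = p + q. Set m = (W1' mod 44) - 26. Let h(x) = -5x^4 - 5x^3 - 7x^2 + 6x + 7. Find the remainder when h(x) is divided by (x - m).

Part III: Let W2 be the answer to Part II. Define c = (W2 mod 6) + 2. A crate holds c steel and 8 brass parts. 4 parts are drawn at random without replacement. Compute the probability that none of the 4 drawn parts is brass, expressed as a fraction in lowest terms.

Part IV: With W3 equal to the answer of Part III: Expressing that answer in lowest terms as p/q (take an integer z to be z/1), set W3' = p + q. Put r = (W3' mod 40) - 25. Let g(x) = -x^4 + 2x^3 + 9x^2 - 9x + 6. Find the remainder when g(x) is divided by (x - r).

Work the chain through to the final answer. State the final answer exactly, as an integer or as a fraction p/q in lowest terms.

Part I: cross terms: (-12*-5 - 3*-29)=147, (3*-12 - 35*-5)=139, (35*-2 - 12*-12)=74, (12*36 - -5*-2)=422, (-5*8 - 1*36)=-76, (1*-29 - -12*8)=67; twice the area = |773| = 773; area = 773/2; answer 773/2
Part II: W1 = 773/2; threaded value p + q = 775; m = 1; remainder = value at the root: -5*(1)^4 - 5*(1)^3 - 7*(1)^2 + 6*(1)^1 + 7 = (-5) + (-5) + (-7) + (6) + (7) = -4; answer -4
Part III: W2 = -4; c = 4; total draws C(12,4) = 495; favorable C(4,4) = 1; P = 1/495; answer 1/495
Part IV: W3 = 1/495; threaded value p + q = 496; r = -9; remainder = value at the root: -1*(-9)^4 + 2*(-9)^3 + 9*(-9)^2 - 9*(-9)^1 + 6 = (-6561) + (-1458) + (729) + (81) + (6) = -7203; answer -7203

-7203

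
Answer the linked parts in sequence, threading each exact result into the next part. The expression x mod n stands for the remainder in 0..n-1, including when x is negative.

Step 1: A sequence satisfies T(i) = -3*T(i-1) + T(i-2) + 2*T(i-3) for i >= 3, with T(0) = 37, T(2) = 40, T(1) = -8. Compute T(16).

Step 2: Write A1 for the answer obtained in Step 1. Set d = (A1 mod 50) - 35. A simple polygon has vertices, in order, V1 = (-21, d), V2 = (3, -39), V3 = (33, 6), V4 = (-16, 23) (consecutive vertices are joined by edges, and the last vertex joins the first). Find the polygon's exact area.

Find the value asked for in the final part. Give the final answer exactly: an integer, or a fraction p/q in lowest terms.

3937/2

Step 1: T(3) = -3*(40) + 1*(-8) + 2*(37) = -54; iterating: T(3)=-54, T(4)=186, T(5)=-532, T(6)=1674, T(7)=-5182, T(8)=16156, T(9)=-50302, T(10)=156698, T(11)=-488084, T(12)=1520346, T(13)=-4735726, T(14)=14751356, T(15)=-45949102, T(16)=143127210; answer 143127210
Step 2: A1 = 143127210; d = -25; cross terms: (-21*-39 - 3*-25)=894, (3*6 - 33*-39)=1305, (33*23 - -16*6)=855, (-16*-25 - -21*23)=883; twice the area = |3937| = 3937; area = 3937/2; answer 3937/2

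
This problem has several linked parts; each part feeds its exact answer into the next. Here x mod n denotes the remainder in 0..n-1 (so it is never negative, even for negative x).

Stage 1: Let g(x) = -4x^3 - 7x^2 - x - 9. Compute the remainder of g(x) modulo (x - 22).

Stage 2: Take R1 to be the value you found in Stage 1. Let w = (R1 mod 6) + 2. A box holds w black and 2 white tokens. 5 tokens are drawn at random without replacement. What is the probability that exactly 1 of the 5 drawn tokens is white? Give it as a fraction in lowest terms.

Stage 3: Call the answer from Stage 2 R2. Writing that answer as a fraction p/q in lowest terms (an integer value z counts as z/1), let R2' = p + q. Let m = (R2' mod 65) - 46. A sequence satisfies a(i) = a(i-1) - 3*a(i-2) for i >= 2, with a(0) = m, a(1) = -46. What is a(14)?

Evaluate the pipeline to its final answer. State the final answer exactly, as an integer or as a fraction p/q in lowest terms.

Stage 1: remainder = value at the root: -4*(22)^3 - 7*(22)^2 - 1*(22)^1 - 9 = (-42592) + (-3388) + (-22) + (-9) = -46011; answer -46011
Stage 2: R1 = -46011; w = 5; total draws C(7,5) = 21; favorable C(2,1)*C(5,4) = 10; P = 10/21; answer 10/21
Stage 3: R2 = 10/21; threaded value p + q = 31; m = -15; a(2) = 1*(-46) - 3*(-15) = -1; iterating: a(2)=-1, a(3)=137, a(4)=140, a(5)=-271, a(6)=-691, a(7)=122, a(8)=2195, a(9)=1829, a(10)=-4756, a(11)=-10243, a(12)=4025, a(13)=34754, a(14)=22679; answer 22679

22679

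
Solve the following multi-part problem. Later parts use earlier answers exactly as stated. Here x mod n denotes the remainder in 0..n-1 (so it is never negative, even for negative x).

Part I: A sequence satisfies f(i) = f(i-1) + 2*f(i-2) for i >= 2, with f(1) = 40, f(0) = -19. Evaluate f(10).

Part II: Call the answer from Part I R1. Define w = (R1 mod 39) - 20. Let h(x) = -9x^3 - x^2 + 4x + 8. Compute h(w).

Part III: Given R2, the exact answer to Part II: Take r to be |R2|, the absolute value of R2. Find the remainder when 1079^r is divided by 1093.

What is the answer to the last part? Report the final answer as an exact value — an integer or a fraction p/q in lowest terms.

Part I: f(2) = 1*(40) + 2*(-19) = 2; iterating: f(2)=2, f(3)=82, f(4)=86, f(5)=250, f(6)=422, f(7)=922, f(8)=1766, f(9)=3610, f(10)=7142; answer 7142
Part II: R1 = 7142; w = -15; -9*(-15)^3 - 1*(-15)^2 + 4*(-15)^1 + 8 = (30375) + (-225) + (-60) + (8) = 30098; answer 30098
Part III: R2 = 30098; r = 30098; squarings mod 1093: 1079^1=1079, 1079^2=196, 1079^4=161, 1079^8=782, 1079^16=537, 1079^32=910, 1079^64=699, 1079^128=30, 1079^256=900, 1079^512=87, 1079^1024=1011, 1079^2048=166, 1079^4096=231, 1079^8192=897, 1079^16384=161; 1079^30098 = 1079^2 * 1079^16 * 1079^128 * 1079^256 * 1079^1024 * 1079^4096 * 1079^8192 * 1079^16384 = 40 (mod 1093); answer 40

40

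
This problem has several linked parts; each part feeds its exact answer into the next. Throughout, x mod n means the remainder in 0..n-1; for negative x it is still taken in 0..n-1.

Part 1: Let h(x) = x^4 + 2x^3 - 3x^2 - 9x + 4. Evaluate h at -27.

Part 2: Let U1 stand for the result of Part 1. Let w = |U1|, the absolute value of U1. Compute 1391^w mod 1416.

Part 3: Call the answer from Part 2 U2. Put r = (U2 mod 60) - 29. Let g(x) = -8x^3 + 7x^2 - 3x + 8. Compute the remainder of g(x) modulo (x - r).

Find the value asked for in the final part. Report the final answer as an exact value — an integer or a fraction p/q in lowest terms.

48986

Part 1: 1*(-27)^4 + 2*(-27)^3 - 3*(-27)^2 - 9*(-27)^1 + 4 = (531441) + (-39366) + (-2187) + (243) + (4) = 490135; answer 490135
Part 2: U1 = 490135; w = 490135; squarings mod 1416: 1391^1=1391, 1391^2=625, 1391^4=1225, 1391^8=1081, 1391^16=361, 1391^32=49, 1391^64=985, 1391^128=265, 1391^256=841, 1391^512=697, 1391^1024=121, 1391^2048=481, 1391^4096=553, 1391^8192=1369, 1391^16384=793, 1391^32768=145, 1391^65536=1201, 1391^131072=913, 1391^262144=961; 1391^490135 = 1391^1 * 1391^2 * 1391^4 * 1391^16 * 1391^128 * 1391^512 * 1391^2048 * 1391^4096 * 1391^8192 * 1391^16384 * 1391^65536 * 1391^131072 * 1391^262144 = 431 (mod 1416); answer 431
Part 3: U2 = 431; r = -18; remainder = value at the root: -8*(-18)^3 + 7*(-18)^2 - 3*(-18)^1 + 8 = (46656) + (2268) + (54) + (8) = 48986; answer 48986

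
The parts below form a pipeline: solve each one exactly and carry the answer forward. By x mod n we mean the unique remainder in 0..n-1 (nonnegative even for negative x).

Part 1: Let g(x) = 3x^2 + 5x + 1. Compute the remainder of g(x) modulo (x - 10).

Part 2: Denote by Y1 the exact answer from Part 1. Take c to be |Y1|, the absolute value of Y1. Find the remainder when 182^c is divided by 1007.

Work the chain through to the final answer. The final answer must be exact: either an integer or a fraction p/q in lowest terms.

666

Part 1: remainder = value at the root: 3*(10)^2 + 5*(10)^1 + 1 = (300) + (50) + (1) = 351; answer 351
Part 2: Y1 = 351; c = 351; squarings mod 1007: 182^1=182, 182^2=900, 182^4=372, 182^8=425, 182^16=372, 182^32=425, 182^64=372, 182^128=425, 182^256=372; 182^351 = 182^1 * 182^2 * 182^4 * 182^8 * 182^16 * 182^64 * 182^256 = 666 (mod 1007); answer 666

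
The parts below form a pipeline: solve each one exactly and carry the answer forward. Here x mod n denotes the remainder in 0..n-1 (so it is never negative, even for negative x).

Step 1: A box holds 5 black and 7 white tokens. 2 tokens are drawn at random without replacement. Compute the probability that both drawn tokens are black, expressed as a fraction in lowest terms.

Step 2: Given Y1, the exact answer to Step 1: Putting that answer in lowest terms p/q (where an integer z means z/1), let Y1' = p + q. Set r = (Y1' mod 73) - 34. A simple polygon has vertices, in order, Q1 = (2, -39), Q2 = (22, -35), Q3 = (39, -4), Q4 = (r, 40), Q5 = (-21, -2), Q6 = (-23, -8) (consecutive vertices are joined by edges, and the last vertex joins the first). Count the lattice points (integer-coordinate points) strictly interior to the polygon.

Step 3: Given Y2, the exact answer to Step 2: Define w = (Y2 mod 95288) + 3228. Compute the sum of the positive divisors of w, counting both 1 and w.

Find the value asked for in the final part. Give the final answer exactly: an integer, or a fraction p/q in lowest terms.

10602

Step 1: total draws C(12,2) = 66; favorable C(5,2) = 10; P = 5/33; answer 5/33
Step 2: Y1 = 5/33; threaded value p + q = 38; r = 4; cross terms: (2*-35 - 22*-39)=788, (22*-4 - 39*-35)=1277, (39*40 - 4*-4)=1576, (4*-2 - -21*40)=832, (-21*-8 - -23*-2)=122, (-23*-39 - 2*-8)=913; twice the area = |5508| = 5508; area = 2754; boundary points = 4 + 1 + 1 + 1 + 2 + 1 = 10; strictly interior points = area - boundary/2 + 1 = 2750; answer 2750
Step 3: Y2 = 2750; w = 5978; 5978 = 2 * 7^2 * 61; sigma = (1 + 2) * (1 + 7 + 49) * (1 + 61) = 3 * 57 * 62 = 10602; answer 10602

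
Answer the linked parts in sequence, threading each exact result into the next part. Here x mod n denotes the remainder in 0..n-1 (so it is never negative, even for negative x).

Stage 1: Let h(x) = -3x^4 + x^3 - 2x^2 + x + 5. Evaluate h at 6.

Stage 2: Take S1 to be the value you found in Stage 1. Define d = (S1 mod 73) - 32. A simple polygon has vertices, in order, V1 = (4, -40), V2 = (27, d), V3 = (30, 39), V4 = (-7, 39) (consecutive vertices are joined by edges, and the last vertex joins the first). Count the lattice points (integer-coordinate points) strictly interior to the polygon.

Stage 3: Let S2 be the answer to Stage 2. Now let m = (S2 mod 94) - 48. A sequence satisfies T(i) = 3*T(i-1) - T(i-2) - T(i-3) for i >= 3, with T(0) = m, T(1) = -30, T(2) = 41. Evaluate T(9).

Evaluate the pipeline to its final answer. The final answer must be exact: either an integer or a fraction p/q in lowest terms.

Stage 1: -3*(6)^4 + 1*(6)^3 - 2*(6)^2 + 1*(6)^1 + 5 = (-3888) + (216) + (-72) + (6) + (5) = -3733; answer -3733
Stage 2: S1 = -3733; d = 31; cross terms: (4*31 - 27*-40)=1204, (27*39 - 30*31)=123, (30*39 - -7*39)=1443, (-7*-40 - 4*39)=124; twice the area = |2894| = 2894; area = 1447; boundary points = 1 + 1 + 37 + 1 = 40; strictly interior points = area - boundary/2 + 1 = 1428; answer 1428
Stage 3: S2 = 1428; m = -30; T(3) = 3*(41) - 1*(-30) - 1*(-30) = 183; iterating: T(3)=183, T(4)=538, T(5)=1390, T(6)=3449, T(7)=8419, T(8)=20418, T(9)=49386; answer 49386

49386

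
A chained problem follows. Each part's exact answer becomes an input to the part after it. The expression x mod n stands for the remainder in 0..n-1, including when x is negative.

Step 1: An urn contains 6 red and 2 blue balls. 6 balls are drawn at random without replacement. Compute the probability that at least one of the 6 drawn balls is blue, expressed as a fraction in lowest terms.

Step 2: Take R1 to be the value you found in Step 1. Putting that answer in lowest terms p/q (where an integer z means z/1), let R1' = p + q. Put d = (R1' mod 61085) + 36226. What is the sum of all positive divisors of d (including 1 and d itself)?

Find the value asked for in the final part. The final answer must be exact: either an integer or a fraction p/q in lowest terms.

42624

Step 1: total draws C(8,6) = 28; complement C(6,6) = 1; favorable 28 - 1 = 27; P = 27/28; answer 27/28
Step 2: R1 = 27/28; threaded value p + q = 55; d = 36281; 36281 = 7 * 71 * 73; sigma = (1 + 7) * (1 + 71) * (1 + 73) = 8 * 72 * 74 = 42624; answer 42624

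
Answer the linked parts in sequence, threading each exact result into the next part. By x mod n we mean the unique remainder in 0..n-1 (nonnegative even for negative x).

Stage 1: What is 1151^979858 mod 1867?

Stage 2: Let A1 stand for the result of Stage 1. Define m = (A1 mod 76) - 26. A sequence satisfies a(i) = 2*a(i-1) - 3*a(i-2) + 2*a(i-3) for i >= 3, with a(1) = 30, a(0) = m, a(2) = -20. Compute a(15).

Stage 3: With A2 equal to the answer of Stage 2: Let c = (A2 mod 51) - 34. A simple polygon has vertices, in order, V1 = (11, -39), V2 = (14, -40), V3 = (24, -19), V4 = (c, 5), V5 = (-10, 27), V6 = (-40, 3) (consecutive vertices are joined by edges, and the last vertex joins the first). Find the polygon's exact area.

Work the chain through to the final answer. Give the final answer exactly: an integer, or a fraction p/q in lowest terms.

Stage 1: squarings mod 1867: 1151^1=1151, 1151^2=1098, 1151^4=1389, 1151^8=710, 1151^16=10, 1151^32=100, 1151^64=665, 1151^128=1613, 1151^256=1038, 1151^512=185, 1151^1024=619, 1151^2048=426, 1151^4096=377, 1151^8192=237, 1151^16384=159, 1151^32768=1010, 1151^65536=718, 1151^131072=232, 1151^262144=1548, 1151^524288=943; 1151^979858 = 1151^2 * 1151^16 * 1151^128 * 1151^256 * 1151^512 * 1151^4096 * 1151^8192 * 1151^16384 * 1151^32768 * 1151^131072 * 1151^262144 * 1151^524288 = 535 (mod 1867); answer 535
Stage 2: A1 = 535; m = -23; a(3) = 2*(-20) - 3*(30) + 2*(-23) = -176; iterating: a(3)=-176, a(4)=-232, a(5)=24, a(6)=392, a(7)=248, a(8)=-632, a(9)=-1224, a(10)=-56, a(11)=2296, a(12)=2312, a(13)=-2376, a(14)=-7096, a(15)=-2440; answer -2440
Stage 3: A2 = -2440; c = -26; cross terms: (11*-40 - 14*-39)=106, (14*-19 - 24*-40)=694, (24*5 - -26*-19)=-374, (-26*27 - -10*5)=-652, (-10*3 - -40*27)=1050, (-40*-39 - 11*3)=1527; twice the area = |2351| = 2351; area = 2351/2; answer 2351/2

2351/2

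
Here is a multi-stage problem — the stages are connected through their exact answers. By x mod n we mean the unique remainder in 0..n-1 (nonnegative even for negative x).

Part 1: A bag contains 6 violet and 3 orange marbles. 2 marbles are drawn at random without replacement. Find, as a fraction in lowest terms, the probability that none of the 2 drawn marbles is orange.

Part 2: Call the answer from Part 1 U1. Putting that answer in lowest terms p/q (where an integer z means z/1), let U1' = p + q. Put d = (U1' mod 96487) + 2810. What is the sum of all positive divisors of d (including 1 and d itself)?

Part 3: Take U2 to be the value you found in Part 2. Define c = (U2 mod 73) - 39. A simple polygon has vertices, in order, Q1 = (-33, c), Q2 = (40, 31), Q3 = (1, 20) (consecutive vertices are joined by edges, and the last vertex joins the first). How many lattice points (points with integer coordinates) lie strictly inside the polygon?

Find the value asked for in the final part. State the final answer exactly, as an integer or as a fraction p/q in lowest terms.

378

Part 1: total draws C(9,2) = 36; favorable C(6,2) = 15; P = 5/12; answer 5/12
Part 2: U1 = 5/12; threaded value p + q = 17; d = 2827; 2827 = 11 * 257; sigma = (1 + 11) * (1 + 257) = 12 * 258 = 3096; answer 3096
Part 3: U2 = 3096; c = -9; cross terms: (-33*31 - 40*-9)=-663, (40*20 - 1*31)=769, (1*-9 - -33*20)=651; twice the area = |757| = 757; area = 757/2; boundary points = 1 + 1 + 1 = 3; strictly interior points = area - boundary/2 + 1 = 378; answer 378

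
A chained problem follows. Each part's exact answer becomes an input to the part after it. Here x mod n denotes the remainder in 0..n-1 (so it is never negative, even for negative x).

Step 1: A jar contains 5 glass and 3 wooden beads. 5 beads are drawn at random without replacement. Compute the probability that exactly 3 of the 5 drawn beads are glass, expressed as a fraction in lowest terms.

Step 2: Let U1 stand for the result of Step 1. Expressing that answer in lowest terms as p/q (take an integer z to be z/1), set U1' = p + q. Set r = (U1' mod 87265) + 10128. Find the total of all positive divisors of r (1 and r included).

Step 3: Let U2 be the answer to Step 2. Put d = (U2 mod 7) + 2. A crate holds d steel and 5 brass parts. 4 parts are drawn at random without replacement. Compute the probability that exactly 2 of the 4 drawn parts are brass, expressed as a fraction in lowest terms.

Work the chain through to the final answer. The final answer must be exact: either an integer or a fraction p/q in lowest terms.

Step 1: total draws C(8,5) = 56; favorable C(5,3)*C(3,2) = 30; P = 15/28; answer 15/28
Step 2: U1 = 15/28; threaded value p + q = 43; r = 10171; 10171 = 7 * 1453; sigma = (1 + 7) * (1 + 1453) = 8 * 1454 = 11632; answer 11632
Step 3: U2 = 11632; d = 7; total draws C(12,4) = 495; favorable C(5,2)*C(7,2) = 210; P = 14/33; answer 14/33

14/33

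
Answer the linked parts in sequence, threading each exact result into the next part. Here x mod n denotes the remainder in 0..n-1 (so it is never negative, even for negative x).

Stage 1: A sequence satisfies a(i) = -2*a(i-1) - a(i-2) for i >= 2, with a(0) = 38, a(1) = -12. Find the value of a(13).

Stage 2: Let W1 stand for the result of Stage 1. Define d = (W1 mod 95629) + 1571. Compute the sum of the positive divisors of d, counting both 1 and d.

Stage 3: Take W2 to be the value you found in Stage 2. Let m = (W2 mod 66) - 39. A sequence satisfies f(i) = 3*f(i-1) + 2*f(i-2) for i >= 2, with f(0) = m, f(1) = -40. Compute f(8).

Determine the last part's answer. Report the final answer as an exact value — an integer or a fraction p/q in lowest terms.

-304050

Stage 1: a(2) = -2*(-12) - 1*(38) = -14; iterating: a(2)=-14, a(3)=40, a(4)=-66, a(5)=92, a(6)=-118, a(7)=144, a(8)=-170, a(9)=196, a(10)=-222, a(11)=248, a(12)=-274, a(13)=300; answer 300
Stage 2: W1 = 300; d = 1871; 1871 is prime, so its only divisors are 1 and 1871; sigma = 1 + 1871 = 1872; answer 1872
Stage 3: W2 = 1872; m = -15; f(2) = 3*(-40) + 2*(-15) = -150; iterating: f(2)=-150, f(3)=-530, f(4)=-1890, f(5)=-6730, f(6)=-23970, f(7)=-85370, f(8)=-304050; answer -304050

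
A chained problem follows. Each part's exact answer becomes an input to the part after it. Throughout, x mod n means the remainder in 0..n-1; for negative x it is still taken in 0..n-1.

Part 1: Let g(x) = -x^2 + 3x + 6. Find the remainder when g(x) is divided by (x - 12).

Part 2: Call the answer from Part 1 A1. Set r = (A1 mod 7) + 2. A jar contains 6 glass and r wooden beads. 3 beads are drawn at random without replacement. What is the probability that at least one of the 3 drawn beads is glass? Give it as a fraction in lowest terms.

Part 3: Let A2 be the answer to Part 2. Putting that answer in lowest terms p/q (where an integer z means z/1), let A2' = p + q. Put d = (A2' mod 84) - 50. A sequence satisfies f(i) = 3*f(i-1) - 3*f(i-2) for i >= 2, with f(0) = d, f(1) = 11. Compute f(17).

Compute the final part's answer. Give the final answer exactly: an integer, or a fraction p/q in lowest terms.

Part 1: remainder = value at the root: -1*(12)^2 + 3*(12)^1 + 6 = (-144) + (36) + (6) = -102; answer -102
Part 2: A1 = -102; r = 5; total draws C(11,3) = 165; complement C(5,3) = 10; favorable 165 - 10 = 155; P = 31/33; answer 31/33
Part 3: A2 = 31/33; threaded value p + q = 64; d = 14; f(2) = 3*(11) - 3*(14) = -9; iterating: f(2)=-9, f(3)=-60, f(4)=-153, f(5)=-279, f(6)=-378, f(7)=-297, f(8)=243, f(9)=1620, f(10)=4131, f(11)=7533, f(12)=10206, f(13)=8019, f(14)=-6561, f(15)=-43740, f(16)=-111537, f(17)=-203391; answer -203391

-203391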